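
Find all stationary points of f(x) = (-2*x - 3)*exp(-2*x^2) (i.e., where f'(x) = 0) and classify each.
f'(x) = 2*(2*x*(2*x + 3) - 1)*exp(-2*x^2)

Solve f'(x) = 0:
  f'(x) = (8*x^2 + 12*x - 2)·exp(-2*x^2) and exp(-2*x^2) > 0 for every x, so f'(x) = 0 ⇔ 8*x^2 + 12*x - 2 = 0.
  Factor: 8*x^2 + 12*x - 2 = 2*(4*x^2 + 6*x - 1); 4*x^2 + 6*x - 1 = 0 has no rational roots; quadratic formula: x = (-6 ± √52)/8.
  ⇒ x = -sqrt(13)/4 - 3/4 ≈ -1.6514, -3/4 + sqrt(13)/4 ≈ 0.1514

f''(x) = 4*(-8*x^3 - 12*x^2 + 6*x + 3)*exp(-2*x^2)
Second-derivative test at each critical point:
  f''(-1.6514) = -0.0617 < 0 → local maximum
  f''(0.1514) = 13.7761 > 0 → local minimum

Critical points: x = -sqrt(13)/4 - 3/4 ≈ -1.6514 (local maximum); x = -3/4 + sqrt(13)/4 ≈ 0.1514 (local minimum)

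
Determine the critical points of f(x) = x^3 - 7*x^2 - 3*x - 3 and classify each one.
f'(x) = 3*x^2 - 14*x - 3

Solve f'(x) = 0:
  3*x^2 - 14*x - 3 = 0 has no rational roots; quadratic formula: x = (14 ± √232)/6.
  ⇒ x = 7/3 - sqrt(58)/3 ≈ -0.2053, 7/3 + sqrt(58)/3 ≈ 4.8719

f''(x) = 6*x - 14
Second-derivative test at each critical point:
  f''(-0.2053) = -15.2315 < 0 → local maximum
  f''(4.8719) = 15.2315 > 0 → local minimum

Critical points: x = 7/3 - sqrt(58)/3 ≈ -0.2053 (local maximum); x = 7/3 + sqrt(58)/3 ≈ 4.8719 (local minimum)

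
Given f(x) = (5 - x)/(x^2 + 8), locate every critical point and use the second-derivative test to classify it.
f'(x) = (-x^2 + 2*x*(x - 5) - 8)/(x^2 + 8)^2

Solve f'(x) = 0:
  f'(x) = (x^2 - 10*x - 8)/(x^2 + 8)^2; the denominator is positive wherever f is defined, so f'(x) = 0 ⇔ x^2 - 10*x - 8 = 0.
  x^2 - 10*x - 8 = 0 has no rational roots; quadratic formula: x = (10 ± √132)/2.
  ⇒ x = 5 - sqrt(33) ≈ -0.7446, 5 + sqrt(33) ≈ 10.7446

f''(x) = 2*(4*x^2*(5 - x) + (3*x - 5)*(x^2 + 8))/(x^2 + 8)^3
Second-derivative test at each critical point:
  f''(-0.7446) = -0.1570 < 0 → local maximum
  f''(10.7446) = 0.0008 > 0 → local minimum

Critical points: x = 5 - sqrt(33) ≈ -0.7446 (local maximum); x = 5 + sqrt(33) ≈ 10.7446 (local minimum)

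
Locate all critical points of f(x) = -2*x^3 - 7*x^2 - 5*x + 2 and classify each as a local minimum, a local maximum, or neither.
f'(x) = -6*x^2 - 14*x - 5

Solve f'(x) = 0:
  6*x^2 + 14*x + 5 = 0 has no rational roots; quadratic formula: x = (-14 ± √76)/12.
  ⇒ x = -7/6 - sqrt(19)/6 ≈ -1.8931, -7/6 + sqrt(19)/6 ≈ -0.4402

f''(x) = -12*x - 14
Second-derivative test at each critical point:
  f''(-1.8931) = 8.7178 > 0 → local minimum
  f''(-0.4402) = -8.7178 < 0 → local maximum

Critical points: x = -7/6 - sqrt(19)/6 ≈ -1.8931 (local minimum); x = -7/6 + sqrt(19)/6 ≈ -0.4402 (local maximum)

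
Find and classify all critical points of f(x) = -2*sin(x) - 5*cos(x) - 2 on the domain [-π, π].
f'(x) = 5*sin(x) - 2*cos(x)

Solve f'(x) = 0 on [-π, π]:
  f'(x) = 0 ⇔ -2*cos(x) = -5*sin(x) ⇔ tan(x) = 2/5, i.e. x = arctan(2/5) + nπ; keep the solutions lying in [-π, π].
  ⇒ x = -pi + atan(2/5) ≈ -2.7611, atan(2/5) ≈ 0.3805

f''(x) = 2*sin(x) + 5*cos(x)
Second-derivative test at each critical point:
  f''(-2.7611) = -5.3852 < 0 → local maximum
  f''(0.3805) = 5.3852 > 0 → local minimum

Critical points: x = -pi + atan(2/5) ≈ -2.7611 (local maximum); x = atan(2/5) ≈ 0.3805 (local minimum)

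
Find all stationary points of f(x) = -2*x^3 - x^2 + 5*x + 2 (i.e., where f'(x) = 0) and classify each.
f'(x) = -6*x^2 - 2*x + 5

Solve f'(x) = 0:
  6*x^2 + 2*x - 5 = 0 has no rational roots; quadratic formula: x = (-2 ± √124)/12.
  ⇒ x = -sqrt(31)/6 - 1/6 ≈ -1.0946, -1/6 + sqrt(31)/6 ≈ 0.7613

f''(x) = -12*x - 2
Second-derivative test at each critical point:
  f''(-1.0946) = 11.1355 > 0 → local minimum
  f''(0.7613) = -11.1355 < 0 → local maximum

Critical points: x = -sqrt(31)/6 - 1/6 ≈ -1.0946 (local minimum); x = -1/6 + sqrt(31)/6 ≈ 0.7613 (local maximum)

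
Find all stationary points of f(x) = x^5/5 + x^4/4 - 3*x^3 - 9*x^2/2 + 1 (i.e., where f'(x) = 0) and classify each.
f'(x) = x*(x^3 + x^2 - 9*x - 9)

Solve f'(x) = 0:
  Factor: x^4 + x^3 - 9*x^2 - 9*x = x*(x - 3)*(x + 1)*(x + 3) = 0.
  ⇒ x = -3, -1, 0, 3

f''(x) = 4*x^3 + 3*x^2 - 18*x - 9
Second-derivative test at each critical point:
  f''(-3) = -36 < 0 → local maximum
  f''(-1) = 8 > 0 → local minimum
  f''(0) = -9 < 0 → local maximum
  f''(3) = 72 > 0 → local minimum

Critical points: x = -3 (local maximum); x = -1 (local minimum); x = 0 (local maximum); x = 3 (local minimum)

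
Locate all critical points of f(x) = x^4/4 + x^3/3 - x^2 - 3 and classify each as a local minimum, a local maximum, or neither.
f'(x) = x*(x^2 + x - 2)

Solve f'(x) = 0:
  Factor: x^3 + x^2 - 2*x = x*(x - 1)*(x + 2) = 0.
  ⇒ x = -2, 0, 1

f''(x) = 3*x^2 + 2*x - 2
Second-derivative test at each critical point:
  f''(-2) = 6 > 0 → local minimum
  f''(0) = -2 < 0 → local maximum
  f''(1) = 3 > 0 → local minimum

Critical points: x = -2 (local minimum); x = 0 (local maximum); x = 1 (local minimum)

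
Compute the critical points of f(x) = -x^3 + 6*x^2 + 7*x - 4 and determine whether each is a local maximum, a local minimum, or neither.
f'(x) = -3*x^2 + 12*x + 7

Solve f'(x) = 0:
  3*x^2 - 12*x - 7 = 0 has no rational roots; quadratic formula: x = (12 ± √228)/6.
  ⇒ x = 2 - sqrt(57)/3 ≈ -0.5166, 2 + sqrt(57)/3 ≈ 4.5166

f''(x) = 12 - 6*x
Second-derivative test at each critical point:
  f''(-0.5166) = 15.0997 > 0 → local minimum
  f''(4.5166) = -15.0997 < 0 → local maximum

Critical points: x = 2 - sqrt(57)/3 ≈ -0.5166 (local minimum); x = 2 + sqrt(57)/3 ≈ 4.5166 (local maximum)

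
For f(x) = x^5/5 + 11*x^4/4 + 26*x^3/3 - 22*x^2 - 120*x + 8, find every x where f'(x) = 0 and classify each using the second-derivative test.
f'(x) = x^4 + 11*x^3 + 26*x^2 - 44*x - 120

Solve f'(x) = 0:
  Factor: x^4 + 11*x^3 + 26*x^2 - 44*x - 120 = (x - 2)*(x + 2)*(x + 5)*(x + 6) = 0.
  ⇒ x = -6, -5, -2, 2

f''(x) = 4*x^3 + 33*x^2 + 52*x - 44
Second-derivative test at each critical point:
  f''(-6) = -32 < 0 → local maximum
  f''(-5) = 21 > 0 → local minimum
  f''(-2) = -48 < 0 → local maximum
  f''(2) = 224 > 0 → local minimum

Critical points: x = -6 (local maximum); x = -5 (local minimum); x = -2 (local maximum); x = 2 (local minimum)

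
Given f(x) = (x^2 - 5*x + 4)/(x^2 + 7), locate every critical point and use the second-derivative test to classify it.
f'(x) = (5*x^2 + 6*x - 35)/(x^4 + 14*x^2 + 49)

Solve f'(x) = 0:
  f'(x) = (5*x^2 + 6*x - 35)/(x^2 + 7)^2; the denominator is positive wherever f is defined, so f'(x) = 0 ⇔ 5*x^2 + 6*x - 35 = 0.
  5*x^2 + 6*x - 35 = 0 has no rational roots; quadratic formula: x = (-6 ± √736)/10.
  ⇒ x = -2*sqrt(46)/5 - 3/5 ≈ -3.3129, -3/5 + 2*sqrt(46)/5 ≈ 2.1129

f''(x) = 2*(-5*x^3 - 9*x^2 + 105*x + 21)/(x^6 + 21*x^4 + 147*x^2 + 343)
Second-derivative test at each critical point:
  f''(-3.3129) = -0.0840 < 0 → local maximum
  f''(2.1129) = 0.2064 > 0 → local minimum

Critical points: x = -2*sqrt(46)/5 - 3/5 ≈ -3.3129 (local maximum); x = -3/5 + 2*sqrt(46)/5 ≈ 2.1129 (local minimum)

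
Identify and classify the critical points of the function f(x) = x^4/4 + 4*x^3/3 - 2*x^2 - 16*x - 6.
f'(x) = x^3 + 4*x^2 - 4*x - 16

Solve f'(x) = 0:
  Factor: x^3 + 4*x^2 - 4*x - 16 = (x - 2)*(x + 2)*(x + 4) = 0.
  ⇒ x = -4, -2, 2

f''(x) = 3*x^2 + 8*x - 4
Second-derivative test at each critical point:
  f''(-4) = 12 > 0 → local minimum
  f''(-2) = -8 < 0 → local maximum
  f''(2) = 24 > 0 → local minimum

Critical points: x = -4 (local minimum); x = -2 (local maximum); x = 2 (local minimum)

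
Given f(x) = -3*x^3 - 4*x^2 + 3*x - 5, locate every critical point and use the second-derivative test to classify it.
f'(x) = -9*x^2 - 8*x + 3

Solve f'(x) = 0:
  9*x^2 + 8*x - 3 = 0 has no rational roots; quadratic formula: x = (-8 ± √172)/18.
  ⇒ x = -sqrt(43)/9 - 4/9 ≈ -1.1730, -4/9 + sqrt(43)/9 ≈ 0.2842

f''(x) = -18*x - 8
Second-derivative test at each critical point:
  f''(-1.1730) = 13.1149 > 0 → local minimum
  f''(0.2842) = -13.1149 < 0 → local maximum

Critical points: x = -sqrt(43)/9 - 4/9 ≈ -1.1730 (local minimum); x = -4/9 + sqrt(43)/9 ≈ 0.2842 (local maximum)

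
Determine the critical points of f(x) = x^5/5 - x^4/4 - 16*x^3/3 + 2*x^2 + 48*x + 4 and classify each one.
f'(x) = x^4 - x^3 - 16*x^2 + 4*x + 48

Solve f'(x) = 0:
  Factor: x^4 - x^3 - 16*x^2 + 4*x + 48 = (x - 4)*(x - 2)*(x + 2)*(x + 3) = 0.
  ⇒ x = -3, -2, 2, 4

f''(x) = 4*x^3 - 3*x^2 - 32*x + 4
Second-derivative test at each critical point:
  f''(-3) = -35 < 0 → local maximum
  f''(-2) = 24 > 0 → local minimum
  f''(2) = -40 < 0 → local maximum
  f''(4) = 84 > 0 → local minimum

Critical points: x = -3 (local maximum); x = -2 (local minimum); x = 2 (local maximum); x = 4 (local minimum)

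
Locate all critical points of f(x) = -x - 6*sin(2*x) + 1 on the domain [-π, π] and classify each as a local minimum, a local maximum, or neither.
f'(x) = 24*sin(x)^2 - 13

Solve f'(x) = 0 on [-π, π]:
  f'(x) = 0 ⇔ cos(2*x) = -1/12, i.e. 2*x = ±arccos(-1/12) + 2nπ; keep the solutions lying in [-π, π].
  ⇒ x = -pi + acos(-1/12)/2 ≈ -2.3145, -acos(-1/12)/2 ≈ -0.8271, acos(-1/12)/2 ≈ 0.8271, pi - acos(-1/12)/2 ≈ 2.3145

f''(x) = 24*sin(2*x)
Second-derivative test at each critical point:
  f''(-2.3145) = 23.9165 > 0 → local minimum
  f''(-0.8271) = -23.9165 < 0 → local maximum
  f''(0.8271) = 23.9165 > 0 → local minimum
  f''(2.3145) = -23.9165 < 0 → local maximum

Critical points: x = -pi + acos(-1/12)/2 ≈ -2.3145 (local minimum); x = -acos(-1/12)/2 ≈ -0.8271 (local maximum); x = acos(-1/12)/2 ≈ 0.8271 (local minimum); x = pi - acos(-1/12)/2 ≈ 2.3145 (local maximum)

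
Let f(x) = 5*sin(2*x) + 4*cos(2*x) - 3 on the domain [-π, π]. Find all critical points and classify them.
f'(x) = -8*sin(2*x) + 10*cos(2*x)

Solve f'(x) = 0 on [-π, π]:
  f'(x) = 0 ⇔ 5*cos(2*x) = 4*sin(2*x) ⇔ tan(2*x) = 5/4, i.e. 2*x = arctan(5/4) + nπ; keep the solutions lying in [-π, π].
  ⇒ x = -pi + atan(5/4)/2 ≈ -2.6936, -pi/2 + atan(5/4)/2 ≈ -1.1228, atan(5/4)/2 ≈ 0.4480, atan(5/4)/2 + pi/2 ≈ 2.0188

f''(x) = -20*sin(2*x) - 16*cos(2*x)
Second-derivative test at each critical point:
  f''(-2.6936) = -25.6125 < 0 → local maximum
  f''(-1.1228) = 25.6125 > 0 → local minimum
  f''(0.4480) = -25.6125 < 0 → local maximum
  f''(2.0188) = 25.6125 > 0 → local minimum

Critical points: x = -pi + atan(5/4)/2 ≈ -2.6936 (local maximum); x = -pi/2 + atan(5/4)/2 ≈ -1.1228 (local minimum); x = atan(5/4)/2 ≈ 0.4480 (local maximum); x = atan(5/4)/2 + pi/2 ≈ 2.0188 (local minimum)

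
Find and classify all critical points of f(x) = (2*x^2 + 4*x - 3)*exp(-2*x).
f'(x) = 2*(-2*x^2 - 2*x + 5)*exp(-2*x)

Solve f'(x) = 0:
  f'(x) = (-4*x^2 - 4*x + 10)·exp(-2*x) and exp(-2*x) > 0 for every x, so f'(x) = 0 ⇔ -4*x^2 - 4*x + 10 = 0.
  Factor: -4*x^2 - 4*x + 10 = -2*(2*x^2 + 2*x - 5); 2*x^2 + 2*x - 5 = 0 has no rational roots; quadratic formula: x = (-2 ± √44)/4.
  ⇒ x = -sqrt(11)/2 - 1/2 ≈ -2.1583, -1/2 + sqrt(11)/2 ≈ 1.1583

f''(x) = 8*(x^2 - 3)*exp(-2*x)
Second-derivative test at each critical point:
  f''(-2.1583) = 994.1288 > 0 → local minimum
  f''(1.1583) = -1.3082 < 0 → local maximum

Critical points: x = -sqrt(11)/2 - 1/2 ≈ -2.1583 (local minimum); x = -1/2 + sqrt(11)/2 ≈ 1.1583 (local maximum)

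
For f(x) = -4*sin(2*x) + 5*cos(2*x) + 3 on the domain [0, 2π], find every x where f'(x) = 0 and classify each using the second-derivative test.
f'(x) = -10*sin(2*x) - 8*cos(2*x)

Solve f'(x) = 0 on [0, 2π]:
  f'(x) = 0 ⇔ -4*cos(2*x) = 5*sin(2*x) ⇔ tan(2*x) = -4/5, i.e. 2*x = arctan(-4/5) + nπ; keep the solutions lying in [0, 2π].
  ⇒ x = -atan(4/5)/2 + pi/2 ≈ 1.2334, pi - atan(4/5)/2 ≈ 2.8042, -atan(4/5)/2 + 3*pi/2 ≈ 4.3750, -atan(4/5)/2 + 2*pi ≈ 5.9458

f''(x) = 16*sin(2*x) - 20*cos(2*x)
Second-derivative test at each critical point:
  f''(1.2334) = 25.6125 > 0 → local minimum
  f''(2.8042) = -25.6125 < 0 → local maximum
  f''(4.3750) = 25.6125 > 0 → local minimum
  f''(5.9458) = -25.6125 < 0 → local maximum

Critical points: x = -atan(4/5)/2 + pi/2 ≈ 1.2334 (local minimum); x = pi - atan(4/5)/2 ≈ 2.8042 (local maximum); x = -atan(4/5)/2 + 3*pi/2 ≈ 4.3750 (local minimum); x = -atan(4/5)/2 + 2*pi ≈ 5.9458 (local maximum)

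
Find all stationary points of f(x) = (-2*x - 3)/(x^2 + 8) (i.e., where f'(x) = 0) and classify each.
f'(x) = 2*(x^2 + 3*x - 8)/(x^4 + 16*x^2 + 64)

Solve f'(x) = 0:
  f'(x) = 2*(x^2 + 3*x - 8)/(x^2 + 8)^2; the denominator is positive wherever f is defined, so f'(x) = 0 ⇔ 2*x^2 + 6*x - 16 = 0.
  Factor: 2*x^2 + 6*x - 16 = 2*(x^2 + 3*x - 8); x^2 + 3*x - 8 = 0 has no rational roots; quadratic formula: x = (-3 ± √41)/2.
  ⇒ x = -sqrt(41)/2 - 3/2 ≈ -4.7016, -3/2 + sqrt(41)/2 ≈ 1.7016

f''(x) = 2*(-4*x^2*(2*x + 3) + 3*(2*x + 1)*(x^2 + 8))/(x^2 + 8)^3
Second-derivative test at each critical point:
  f''(-4.7016) = -0.0141 < 0 → local maximum
  f''(1.7016) = 0.1079 > 0 → local minimum

Critical points: x = -sqrt(41)/2 - 3/2 ≈ -4.7016 (local maximum); x = -3/2 + sqrt(41)/2 ≈ 1.7016 (local minimum)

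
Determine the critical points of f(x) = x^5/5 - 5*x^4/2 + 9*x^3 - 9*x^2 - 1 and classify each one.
f'(x) = x*(x^3 - 10*x^2 + 27*x - 18)

Solve f'(x) = 0:
  Factor: x^4 - 10*x^3 + 27*x^2 - 18*x = x*(x - 6)*(x - 3)*(x - 1) = 0.
  ⇒ x = 0, 1, 3, 6

f''(x) = 4*x^3 - 30*x^2 + 54*x - 18
Second-derivative test at each critical point:
  f''(0) = -18 < 0 → local maximum
  f''(1) = 10 > 0 → local minimum
  f''(3) = -18 < 0 → local maximum
  f''(6) = 90 > 0 → local minimum

Critical points: x = 0 (local maximum); x = 1 (local minimum); x = 3 (local maximum); x = 6 (local minimum)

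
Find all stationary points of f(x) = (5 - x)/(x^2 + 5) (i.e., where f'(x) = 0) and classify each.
f'(x) = (-x^2 + 2*x*(x - 5) - 5)/(x^2 + 5)^2

Solve f'(x) = 0:
  f'(x) = (x^2 - 10*x - 5)/(x^2 + 5)^2; the denominator is positive wherever f is defined, so f'(x) = 0 ⇔ x^2 - 10*x - 5 = 0.
  x^2 - 10*x - 5 = 0 has no rational roots; quadratic formula: x = (10 ± √120)/2.
  ⇒ x = 5 - sqrt(30) ≈ -0.4772, 5 + sqrt(30) ≈ 10.4772

f''(x) = 2*(4*x^2*(5 - x) + (3*x - 5)*(x^2 + 5))/(x^2 + 5)^3
Second-derivative test at each critical point:
  f''(-0.4772) = -0.4008 < 0 → local maximum
  f''(10.4772) = 0.0008 > 0 → local minimum

Critical points: x = 5 - sqrt(30) ≈ -0.4772 (local maximum); x = 5 + sqrt(30) ≈ 10.4772 (local minimum)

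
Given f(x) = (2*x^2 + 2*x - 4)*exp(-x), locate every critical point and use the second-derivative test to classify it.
f'(x) = 2*(-x^2 + x + 3)*exp(-x)

Solve f'(x) = 0:
  f'(x) = (-2*x^2 + 2*x + 6)·exp(-x) and exp(-x) > 0 for every x, so f'(x) = 0 ⇔ -2*x^2 + 2*x + 6 = 0.
  Factor: -2*x^2 + 2*x + 6 = -2*(x^2 - x - 3); x^2 - x - 3 = 0 has no rational roots; quadratic formula: x = (1 ± √13)/2.
  ⇒ x = 1/2 - sqrt(13)/2 ≈ -1.3028, 1/2 + sqrt(13)/2 ≈ 2.3028

f''(x) = 2*(x^2 - 3*x - 2)*exp(-x)
Second-derivative test at each critical point:
  f''(-1.3028) = 26.5332 > 0 → local minimum
  f''(2.3028) = -0.7210 < 0 → local maximum

Critical points: x = 1/2 - sqrt(13)/2 ≈ -1.3028 (local minimum); x = 1/2 + sqrt(13)/2 ≈ 2.3028 (local maximum)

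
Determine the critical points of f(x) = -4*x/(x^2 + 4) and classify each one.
f'(x) = 4*(x^2 - 4)/(x^2 + 4)^2

Solve f'(x) = 0:
  f'(x) = 4*(x - 2)*(x + 2)/(x^2 + 4)^2; the denominator is positive wherever f is defined, so f'(x) = 0 ⇔ 4*x^2 - 16 = 0.
  Factor: 4*x^2 - 16 = 4*(x - 2)*(x + 2) = 0.
  ⇒ x = -2, 2

f''(x) = 8*x*(12 - x^2)/(x^2 + 4)^3
Second-derivative test at each critical point:
  f''(-2) = -1/4 < 0 → local maximum
  f''(2) = 1/4 > 0 → local minimum

Critical points: x = -2 (local maximum); x = 2 (local minimum)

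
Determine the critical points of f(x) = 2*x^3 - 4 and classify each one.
f'(x) = 6*x^2

Solve f'(x) = 0:
  ⇒ x = 0

f''(x) = 12*x
Second-derivative test at each critical point:
  f''(0) = 0, so the second-derivative test is inconclusive; use the first-derivative test: f'(-1/4) = 0.3750, f'(1/4) = 0.3750 — f' is positive on both sides (no sign change) → neither a local maximum nor a local minimum

Critical points: x = 0 (neither)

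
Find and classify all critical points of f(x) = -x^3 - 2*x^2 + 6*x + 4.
f'(x) = -3*x^2 - 4*x + 6

Solve f'(x) = 0:
  3*x^2 + 4*x - 6 = 0 has no rational roots; quadratic formula: x = (-4 ± √88)/6.
  ⇒ x = -sqrt(22)/3 - 2/3 ≈ -2.2301, -2/3 + sqrt(22)/3 ≈ 0.8968

f''(x) = -6*x - 4
Second-derivative test at each critical point:
  f''(-2.2301) = 9.3808 > 0 → local minimum
  f''(0.8968) = -9.3808 < 0 → local maximum

Critical points: x = -sqrt(22)/3 - 2/3 ≈ -2.2301 (local minimum); x = -2/3 + sqrt(22)/3 ≈ 0.8968 (local maximum)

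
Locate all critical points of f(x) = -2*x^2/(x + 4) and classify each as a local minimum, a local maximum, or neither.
f'(x) = 2*x*(-x - 8)/(x + 4)^2

Solve f'(x) = 0:
  f'(x) = -2*x*(x + 8)/(x + 4)^2; the denominator is positive wherever f is defined, so f'(x) = 0 ⇔ -2*x^2 - 16*x = 0.
  Factor: -2*x^2 - 16*x = -2*x*(x + 8) = 0.
  ⇒ x = -8, 0

f''(x) = -64/(x^3 + 12*x^2 + 48*x + 64)
Second-derivative test at each critical point:
  f''(-8) = 1 > 0 → local minimum
  f''(0) = -1 < 0 → local maximum

Critical points: x = -8 (local minimum); x = 0 (local maximum)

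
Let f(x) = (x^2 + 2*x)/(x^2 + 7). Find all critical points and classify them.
f'(x) = 2*(-x^2 + 7*x + 7)/(x^4 + 14*x^2 + 49)

Solve f'(x) = 0:
  f'(x) = -2*(x^2 - 7*x - 7)/(x^2 + 7)^2; the denominator is positive wherever f is defined, so f'(x) = 0 ⇔ -2*x^2 + 14*x + 14 = 0.
  Factor: -2*x^2 + 14*x + 14 = -2*(x^2 - 7*x - 7); x^2 - 7*x - 7 = 0 has no rational roots; quadratic formula: x = (7 ± √77)/2.
  ⇒ x = 7/2 - sqrt(77)/2 ≈ -0.8875, 7/2 + sqrt(77)/2 ≈ 7.8875

f''(x) = 2*(2*x^3 - 21*x^2 - 42*x + 49)/(x^6 + 21*x^4 + 147*x^2 + 343)
Second-derivative test at each critical point:
  f''(-0.8875) = 0.2894 > 0 → local minimum
  f''(7.8875) = -0.0037 < 0 → local maximum

Critical points: x = 7/2 - sqrt(77)/2 ≈ -0.8875 (local minimum); x = 7/2 + sqrt(77)/2 ≈ 7.8875 (local maximum)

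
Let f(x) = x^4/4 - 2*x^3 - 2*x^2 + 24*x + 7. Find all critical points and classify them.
f'(x) = x^3 - 6*x^2 - 4*x + 24

Solve f'(x) = 0:
  Factor: x^3 - 6*x^2 - 4*x + 24 = (x - 6)*(x - 2)*(x + 2) = 0.
  ⇒ x = -2, 2, 6

f''(x) = 3*x^2 - 12*x - 4
Second-derivative test at each critical point:
  f''(-2) = 32 > 0 → local minimum
  f''(2) = -16 < 0 → local maximum
  f''(6) = 32 > 0 → local minimum

Critical points: x = -2 (local minimum); x = 2 (local maximum); x = 6 (local minimum)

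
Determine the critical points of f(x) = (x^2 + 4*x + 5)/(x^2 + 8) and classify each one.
f'(x) = 2*(-2*x^2 + 3*x + 16)/(x^4 + 16*x^2 + 64)

Solve f'(x) = 0:
  f'(x) = -2*(2*x^2 - 3*x - 16)/(x^2 + 8)^2; the denominator is positive wherever f is defined, so f'(x) = 0 ⇔ -4*x^2 + 6*x + 32 = 0.
  Factor: -4*x^2 + 6*x + 32 = -2*(2*x^2 - 3*x - 16); 2*x^2 - 3*x - 16 = 0 has no rational roots; quadratic formula: x = (3 ± √137)/4.
  ⇒ x = 3/4 - sqrt(137)/4 ≈ -2.1762, 3/4 + sqrt(137)/4 ≈ 3.6762

f''(x) = 2*(4*x^3 - 9*x^2 - 96*x + 24)/(x^6 + 24*x^4 + 192*x^2 + 512)
Second-derivative test at each critical point:
  f''(-2.1762) = 0.1443 > 0 → local minimum
  f''(3.6762) = -0.0506 < 0 → local maximum

Critical points: x = 3/4 - sqrt(137)/4 ≈ -2.1762 (local minimum); x = 3/4 + sqrt(137)/4 ≈ 3.6762 (local maximum)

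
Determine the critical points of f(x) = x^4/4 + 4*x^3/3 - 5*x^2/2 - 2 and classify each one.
f'(x) = x*(x^2 + 4*x - 5)

Solve f'(x) = 0:
  Factor: x^3 + 4*x^2 - 5*x = x*(x - 1)*(x + 5) = 0.
  ⇒ x = -5, 0, 1

f''(x) = 3*x^2 + 8*x - 5
Second-derivative test at each critical point:
  f''(-5) = 30 > 0 → local minimum
  f''(0) = -5 < 0 → local maximum
  f''(1) = 6 > 0 → local minimum

Critical points: x = -5 (local minimum); x = 0 (local maximum); x = 1 (local minimum)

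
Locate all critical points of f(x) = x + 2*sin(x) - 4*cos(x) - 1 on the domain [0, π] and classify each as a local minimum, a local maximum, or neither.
f'(x) = 4*sin(x) + 2*cos(x) + 1

Solve f'(x) = 0 on [0, π]:
  f'(x) = 0 ⇔ 4*sin(x) + 2*cos(x) = -1. Write the left side as R·cos(x + φ) with R = √(2² + (-4)²) = 2*sqrt(5), cos φ = sqrt(5)/5, sin φ = -2*sqrt(5)/5; then cos(x + φ) = -sqrt(5)/10. Solve for x and keep the solutions lying in [0, π].
  ⇒ x = atan((-2 + sqrt(19))/(-2*sqrt(19) - 1)) + pi ≈ 2.9035

f''(x) = -2*sin(x) + 4*cos(x)
Second-derivative test at each critical point:
  f''(2.9035) = -4.3589 < 0 → local maximum

Critical points: x = atan((-2 + sqrt(19))/(-2*sqrt(19) - 1)) + pi ≈ 2.9035 (local maximum)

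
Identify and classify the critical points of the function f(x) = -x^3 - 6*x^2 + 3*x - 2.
f'(x) = -3*x^2 - 12*x + 3

Solve f'(x) = 0:
  Factor: -3*x^2 - 12*x + 3 = -3*(x^2 + 4*x - 1); x^2 + 4*x - 1 = 0 has no rational roots; quadratic formula: x = (-4 ± √20)/2.
  ⇒ x = -sqrt(5) - 2 ≈ -4.2361, -2 + sqrt(5) ≈ 0.2361

f''(x) = -6*x - 12
Second-derivative test at each critical point:
  f''(-4.2361) = 13.4164 > 0 → local minimum
  f''(0.2361) = -13.4164 < 0 → local maximum

Critical points: x = -sqrt(5) - 2 ≈ -4.2361 (local minimum); x = -2 + sqrt(5) ≈ 0.2361 (local maximum)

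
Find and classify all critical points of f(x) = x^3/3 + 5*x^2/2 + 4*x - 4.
f'(x) = x^2 + 5*x + 4

Solve f'(x) = 0:
  Factor: x^2 + 5*x + 4 = (x + 1)*(x + 4) = 0.
  ⇒ x = -4, -1

f''(x) = 2*x + 5
Second-derivative test at each critical point:
  f''(-4) = -3 < 0 → local maximum
  f''(-1) = 3 > 0 → local minimum

Critical points: x = -4 (local maximum); x = -1 (local minimum)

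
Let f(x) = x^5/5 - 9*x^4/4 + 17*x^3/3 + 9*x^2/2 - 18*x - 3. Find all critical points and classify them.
f'(x) = x^4 - 9*x^3 + 17*x^2 + 9*x - 18

Solve f'(x) = 0:
  Factor: x^4 - 9*x^3 + 17*x^2 + 9*x - 18 = (x - 6)*(x - 3)*(x - 1)*(x + 1) = 0.
  ⇒ x = -1, 1, 3, 6

f''(x) = 4*x^3 - 27*x^2 + 34*x + 9
Second-derivative test at each critical point:
  f''(-1) = -56 < 0 → local maximum
  f''(1) = 20 > 0 → local minimum
  f''(3) = -24 < 0 → local maximum
  f''(6) = 105 > 0 → local minimum

Critical points: x = -1 (local maximum); x = 1 (local minimum); x = 3 (local maximum); x = 6 (local minimum)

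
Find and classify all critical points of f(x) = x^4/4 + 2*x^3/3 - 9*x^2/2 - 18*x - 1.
f'(x) = x^3 + 2*x^2 - 9*x - 18

Solve f'(x) = 0:
  Factor: x^3 + 2*x^2 - 9*x - 18 = (x - 3)*(x + 2)*(x + 3) = 0.
  ⇒ x = -3, -2, 3

f''(x) = 3*x^2 + 4*x - 9
Second-derivative test at each critical point:
  f''(-3) = 6 > 0 → local minimum
  f''(-2) = -5 < 0 → local maximum
  f''(3) = 30 > 0 → local minimum

Critical points: x = -3 (local minimum); x = -2 (local maximum); x = 3 (local minimum)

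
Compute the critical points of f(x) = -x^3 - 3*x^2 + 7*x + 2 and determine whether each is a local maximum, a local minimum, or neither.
f'(x) = -3*x^2 - 6*x + 7

Solve f'(x) = 0:
  3*x^2 + 6*x - 7 = 0 has no rational roots; quadratic formula: x = (-6 ± √120)/6.
  ⇒ x = -sqrt(30)/3 - 1 ≈ -2.8257, -1 + sqrt(30)/3 ≈ 0.8257

f''(x) = -6*x - 6
Second-derivative test at each critical point:
  f''(-2.8257) = 10.9545 > 0 → local minimum
  f''(0.8257) = -10.9545 < 0 → local maximum

Critical points: x = -sqrt(30)/3 - 1 ≈ -2.8257 (local minimum); x = -1 + sqrt(30)/3 ≈ 0.8257 (local maximum)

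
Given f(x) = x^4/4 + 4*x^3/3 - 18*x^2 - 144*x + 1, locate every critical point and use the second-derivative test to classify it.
f'(x) = x^3 + 4*x^2 - 36*x - 144

Solve f'(x) = 0:
  Factor: x^3 + 4*x^2 - 36*x - 144 = (x - 6)*(x + 4)*(x + 6) = 0.
  ⇒ x = -6, -4, 6

f''(x) = 3*x^2 + 8*x - 36
Second-derivative test at each critical point:
  f''(-6) = 24 > 0 → local minimum
  f''(-4) = -20 < 0 → local maximum
  f''(6) = 120 > 0 → local minimum

Critical points: x = -6 (local minimum); x = -4 (local maximum); x = 6 (local minimum)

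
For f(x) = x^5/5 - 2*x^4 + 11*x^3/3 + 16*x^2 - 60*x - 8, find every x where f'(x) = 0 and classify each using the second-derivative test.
f'(x) = x^4 - 8*x^3 + 11*x^2 + 32*x - 60

Solve f'(x) = 0:
  Factor: x^4 - 8*x^3 + 11*x^2 + 32*x - 60 = (x - 5)*(x - 3)*(x - 2)*(x + 2) = 0.
  ⇒ x = -2, 2, 3, 5

f''(x) = 4*x^3 - 24*x^2 + 22*x + 32
Second-derivative test at each critical point:
  f''(-2) = -140 < 0 → local maximum
  f''(2) = 12 > 0 → local minimum
  f''(3) = -10 < 0 → local maximum
  f''(5) = 42 > 0 → local minimum

Critical points: x = -2 (local maximum); x = 2 (local minimum); x = 3 (local maximum); x = 5 (local minimum)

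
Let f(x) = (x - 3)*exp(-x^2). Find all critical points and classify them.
f'(x) = (-2*x*(x - 3) + 1)*exp(-x^2)

Solve f'(x) = 0:
  f'(x) = (-2*x^2 + 6*x + 1)·exp(-x^2) and exp(-x^2) > 0 for every x, so f'(x) = 0 ⇔ -2*x^2 + 6*x + 1 = 0.
  2*x^2 - 6*x - 1 = 0 has no rational roots; quadratic formula: x = (6 ± √44)/4.
  ⇒ x = 3/2 - sqrt(11)/2 ≈ -0.1583, 3/2 + sqrt(11)/2 ≈ 3.1583

f''(x) = 2*(2*x^2*(x - 3) - 3*x + 3)*exp(-x^2)
Second-derivative test at each critical point:
  f''(-0.1583) = 6.4691 > 0 → local minimum
  f''(3.1583) = -3.088e-04 < 0 → local maximum

Critical points: x = 3/2 - sqrt(11)/2 ≈ -0.1583 (local minimum); x = 3/2 + sqrt(11)/2 ≈ 3.1583 (local maximum)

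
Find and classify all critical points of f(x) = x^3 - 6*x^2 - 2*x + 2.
f'(x) = 3*x^2 - 12*x - 2

Solve f'(x) = 0:
  3*x^2 - 12*x - 2 = 0 has no rational roots; quadratic formula: x = (12 ± √168)/6.
  ⇒ x = 2 - sqrt(42)/3 ≈ -0.1602, 2 + sqrt(42)/3 ≈ 4.1602

f''(x) = 6*x - 12
Second-derivative test at each critical point:
  f''(-0.1602) = -12.9615 < 0 → local maximum
  f''(4.1602) = 12.9615 > 0 → local minimum

Critical points: x = 2 - sqrt(42)/3 ≈ -0.1602 (local maximum); x = 2 + sqrt(42)/3 ≈ 4.1602 (local minimum)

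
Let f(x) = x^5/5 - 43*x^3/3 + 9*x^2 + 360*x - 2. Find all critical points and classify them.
f'(x) = x^4 - 43*x^2 + 18*x + 360

Solve f'(x) = 0:
  Factor: x^4 - 43*x^2 + 18*x + 360 = (x - 5)*(x - 4)*(x + 3)*(x + 6) = 0.
  ⇒ x = -6, -3, 4, 5

f''(x) = 4*x^3 - 86*x + 18
Second-derivative test at each critical point:
  f''(-6) = -330 < 0 → local maximum
  f''(-3) = 168 > 0 → local minimum
  f''(4) = -70 < 0 → local maximum
  f''(5) = 88 > 0 → local minimum

Critical points: x = -6 (local maximum); x = -3 (local minimum); x = 4 (local maximum); x = 5 (local minimum)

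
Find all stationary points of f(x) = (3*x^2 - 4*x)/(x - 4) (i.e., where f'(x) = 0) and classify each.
f'(x) = (3*x^2 - 24*x + 16)/(x^2 - 8*x + 16)

Solve f'(x) = 0:
  f'(x) = (3*x^2 - 24*x + 16)/(x - 4)^2; the denominator is positive wherever f is defined, so f'(x) = 0 ⇔ 3*x^2 - 24*x + 16 = 0.
  3*x^2 - 24*x + 16 = 0 has no rational roots; quadratic formula: x = (24 ± √384)/6.
  ⇒ x = 4 - 4*sqrt(6)/3 ≈ 0.7340, 4*sqrt(6)/3 + 4 ≈ 7.2660

f''(x) = 64/(x^3 - 12*x^2 + 48*x - 64)
Second-derivative test at each critical point:
  f''(0.7340) = -1.8371 < 0 → local maximum
  f''(7.2660) = 1.8371 > 0 → local minimum

Critical points: x = 4 - 4*sqrt(6)/3 ≈ 0.7340 (local maximum); x = 4*sqrt(6)/3 + 4 ≈ 7.2660 (local minimum)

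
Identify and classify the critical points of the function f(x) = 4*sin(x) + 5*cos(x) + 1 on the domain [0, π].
f'(x) = -5*sin(x) + 4*cos(x)

Solve f'(x) = 0 on [0, π]:
  f'(x) = 0 ⇔ 4*cos(x) = 5*sin(x) ⇔ tan(x) = 4/5, i.e. x = arctan(4/5) + nπ; keep the solutions lying in [0, π].
  ⇒ x = atan(4/5) ≈ 0.6747

f''(x) = -4*sin(x) - 5*cos(x)
Second-derivative test at each critical point:
  f''(0.6747) = -6.4031 < 0 → local maximum

Critical points: x = atan(4/5) ≈ 0.6747 (local maximum)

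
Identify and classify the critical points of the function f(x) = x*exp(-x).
f'(x) = (1 - x)*exp(-x)

Solve f'(x) = 0:
  f'(x) = (1 - x)·exp(-x) and exp(-x) > 0 for every x, so f'(x) = 0 ⇔ 1 - x = 0.
  1 - x = 0.
  ⇒ x = 1

f''(x) = (x - 2)*exp(-x)
Second-derivative test at each critical point:
  f''(1) = -0.3679 < 0 → local maximum

Critical points: x = 1 (local maximum)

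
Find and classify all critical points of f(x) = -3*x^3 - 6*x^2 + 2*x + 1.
f'(x) = -9*x^2 - 12*x + 2

Solve f'(x) = 0:
  9*x^2 + 12*x - 2 = 0 has no rational roots; quadratic formula: x = (-12 ± √216)/18.
  ⇒ x = -sqrt(6)/3 - 2/3 ≈ -1.4832, -2/3 + sqrt(6)/3 ≈ 0.1498

f''(x) = -18*x - 12
Second-derivative test at each critical point:
  f''(-1.4832) = 14.6969 > 0 → local minimum
  f''(0.1498) = -14.6969 < 0 → local maximum

Critical points: x = -sqrt(6)/3 - 2/3 ≈ -1.4832 (local minimum); x = -2/3 + sqrt(6)/3 ≈ 0.1498 (local maximum)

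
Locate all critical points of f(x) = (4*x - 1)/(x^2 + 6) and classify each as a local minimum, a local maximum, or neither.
f'(x) = 2*(-2*x^2 + x + 12)/(x^4 + 12*x^2 + 36)

Solve f'(x) = 0:
  f'(x) = -2*(2*x^2 - x - 12)/(x^2 + 6)^2; the denominator is positive wherever f is defined, so f'(x) = 0 ⇔ -4*x^2 + 2*x + 24 = 0.
  Factor: -4*x^2 + 2*x + 24 = -2*(2*x^2 - x - 12); 2*x^2 - x - 12 = 0 has no rational roots; quadratic formula: x = (1 ± √97)/4.
  ⇒ x = 1/4 - sqrt(97)/4 ≈ -2.2122, 1/4 + sqrt(97)/4 ≈ 2.7122

f''(x) = 2*(4*x^2*(4*x - 1) + (1 - 12*x)*(x^2 + 6))/(x^2 + 6)^3
Second-derivative test at each critical point:
  f''(-2.2122) = 0.1660 > 0 → local minimum
  f''(2.7122) = -0.1104 < 0 → local maximum

Critical points: x = 1/4 - sqrt(97)/4 ≈ -2.2122 (local minimum); x = 1/4 + sqrt(97)/4 ≈ 2.7122 (local maximum)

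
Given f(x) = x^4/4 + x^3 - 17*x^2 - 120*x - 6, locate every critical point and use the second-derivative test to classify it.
f'(x) = x^3 + 3*x^2 - 34*x - 120

Solve f'(x) = 0:
  Factor: x^3 + 3*x^2 - 34*x - 120 = (x - 6)*(x + 4)*(x + 5) = 0.
  ⇒ x = -5, -4, 6

f''(x) = 3*x^2 + 6*x - 34
Second-derivative test at each critical point:
  f''(-5) = 11 > 0 → local minimum
  f''(-4) = -10 < 0 → local maximum
  f''(6) = 110 > 0 → local minimum

Critical points: x = -5 (local minimum); x = -4 (local maximum); x = 6 (local minimum)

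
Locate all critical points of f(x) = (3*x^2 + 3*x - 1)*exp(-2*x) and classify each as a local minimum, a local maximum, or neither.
f'(x) = (5 - 6*x^2)*exp(-2*x)

Solve f'(x) = 0:
  f'(x) = (5 - 6*x^2)·exp(-2*x) and exp(-2*x) > 0 for every x, so f'(x) = 0 ⇔ 5 - 6*x^2 = 0.
  6*x^2 - 5 = 0 has no rational roots; quadratic formula: x = (0 ± √120)/12.
  ⇒ x = -sqrt(30)/6 ≈ -0.9129, sqrt(30)/6 ≈ 0.9129

f''(x) = 2*(6*x^2 - 6*x - 5)*exp(-2*x)
Second-derivative test at each critical point:
  f''(-0.9129) = 67.9986 > 0 → local minimum
  f''(0.9129) = -1.7647 < 0 → local maximum

Critical points: x = -sqrt(30)/6 ≈ -0.9129 (local minimum); x = sqrt(30)/6 ≈ 0.9129 (local maximum)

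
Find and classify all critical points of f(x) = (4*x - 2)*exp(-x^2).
f'(x) = 4*(-x*(2*x - 1) + 1)*exp(-x^2)

Solve f'(x) = 0:
  f'(x) = (-8*x^2 + 4*x + 4)·exp(-x^2) and exp(-x^2) > 0 for every x, so f'(x) = 0 ⇔ -8*x^2 + 4*x + 4 = 0.
  Factor: -8*x^2 + 4*x + 4 = -4*(x - 1)*(2*x + 1) = 0.
  ⇒ x = -1/2, 1

f''(x) = 4*(2*x^2*(2*x - 1) - 6*x + 1)*exp(-x^2)
Second-derivative test at each critical point:
  f''(-1/2) = 9.3456 > 0 → local minimum
  f''(1) = -4.4146 < 0 → local maximum

Critical points: x = -1/2 (local minimum); x = 1 (local maximum)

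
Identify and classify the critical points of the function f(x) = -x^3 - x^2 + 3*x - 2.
f'(x) = -3*x^2 - 2*x + 3

Solve f'(x) = 0:
  3*x^2 + 2*x - 3 = 0 has no rational roots; quadratic formula: x = (-2 ± √40)/6.
  ⇒ x = -sqrt(10)/3 - 1/3 ≈ -1.3874, -1/3 + sqrt(10)/3 ≈ 0.7208

f''(x) = -6*x - 2
Second-derivative test at each critical point:
  f''(-1.3874) = 6.3246 > 0 → local minimum
  f''(0.7208) = -6.3246 < 0 → local maximum

Critical points: x = -sqrt(10)/3 - 1/3 ≈ -1.3874 (local minimum); x = -1/3 + sqrt(10)/3 ≈ 0.7208 (local maximum)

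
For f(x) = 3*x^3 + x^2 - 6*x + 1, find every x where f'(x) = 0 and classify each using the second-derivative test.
f'(x) = 9*x^2 + 2*x - 6

Solve f'(x) = 0:
  9*x^2 + 2*x - 6 = 0 has no rational roots; quadratic formula: x = (-2 ± √220)/18.
  ⇒ x = -sqrt(55)/9 - 1/9 ≈ -0.9351, -1/9 + sqrt(55)/9 ≈ 0.7129

f''(x) = 18*x + 2
Second-derivative test at each critical point:
  f''(-0.9351) = -14.8324 < 0 → local maximum
  f''(0.7129) = 14.8324 > 0 → local minimum

Critical points: x = -sqrt(55)/9 - 1/9 ≈ -0.9351 (local maximum); x = -1/9 + sqrt(55)/9 ≈ 0.7129 (local minimum)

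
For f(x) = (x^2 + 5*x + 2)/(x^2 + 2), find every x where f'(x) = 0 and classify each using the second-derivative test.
f'(x) = 5*(2 - x^2)/(x^4 + 4*x^2 + 4)

Solve f'(x) = 0:
  f'(x) = -5*(x^2 - 2)/(x^2 + 2)^2; the denominator is positive wherever f is defined, so f'(x) = 0 ⇔ 10 - 5*x^2 = 0.
  Factor: 10 - 5*x^2 = -5*(x^2 - 2); x^2 - 2 = 0 has no rational roots; quadratic formula: x = (0 ± √8)/2.
  ⇒ x = -sqrt(2) ≈ -1.4142, sqrt(2) ≈ 1.4142

f''(x) = 10*x*(x^2 - 6)/(x^6 + 6*x^4 + 12*x^2 + 8)
Second-derivative test at each critical point:
  f''(-1.4142) = 0.8839 > 0 → local minimum
  f''(1.4142) = -0.8839 < 0 → local maximum

Critical points: x = -sqrt(2) ≈ -1.4142 (local minimum); x = sqrt(2) ≈ 1.4142 (local maximum)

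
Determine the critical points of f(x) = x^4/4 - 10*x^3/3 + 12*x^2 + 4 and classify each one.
f'(x) = x*(x^2 - 10*x + 24)

Solve f'(x) = 0:
  Factor: x^3 - 10*x^2 + 24*x = x*(x - 6)*(x - 4) = 0.
  ⇒ x = 0, 4, 6

f''(x) = 3*x^2 - 20*x + 24
Second-derivative test at each critical point:
  f''(0) = 24 > 0 → local minimum
  f''(4) = -8 < 0 → local maximum
  f''(6) = 12 > 0 → local minimum

Critical points: x = 0 (local minimum); x = 4 (local maximum); x = 6 (local minimum)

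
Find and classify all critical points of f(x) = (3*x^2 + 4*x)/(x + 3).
f'(x) = 3*(x^2 + 6*x + 4)/(x^2 + 6*x + 9)

Solve f'(x) = 0:
  f'(x) = 3*(x^2 + 6*x + 4)/(x + 3)^2; the denominator is positive wherever f is defined, so f'(x) = 0 ⇔ 3*x^2 + 18*x + 12 = 0.
  Factor: 3*x^2 + 18*x + 12 = 3*(x^2 + 6*x + 4); x^2 + 6*x + 4 = 0 has no rational roots; quadratic formula: x = (-6 ± √20)/2.
  ⇒ x = -3 - sqrt(5) ≈ -5.2361, -3 + sqrt(5) ≈ -0.7639

f''(x) = 30/(x^3 + 9*x^2 + 27*x + 27)
Second-derivative test at each critical point:
  f''(-5.2361) = -2.6833 < 0 → local maximum
  f''(-0.7639) = 2.6833 > 0 → local minimum

Critical points: x = -3 - sqrt(5) ≈ -5.2361 (local maximum); x = -3 + sqrt(5) ≈ -0.7639 (local minimum)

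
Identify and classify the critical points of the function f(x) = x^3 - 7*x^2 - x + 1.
f'(x) = 3*x^2 - 14*x - 1

Solve f'(x) = 0:
  3*x^2 - 14*x - 1 = 0 has no rational roots; quadratic formula: x = (14 ± √208)/6.
  ⇒ x = 7/3 - 2*sqrt(13)/3 ≈ -0.0704, 7/3 + 2*sqrt(13)/3 ≈ 4.7370

f''(x) = 6*x - 14
Second-derivative test at each critical point:
  f''(-0.0704) = -14.4222 < 0 → local maximum
  f''(4.7370) = 14.4222 > 0 → local minimum

Critical points: x = 7/3 - 2*sqrt(13)/3 ≈ -0.0704 (local maximum); x = 7/3 + 2*sqrt(13)/3 ≈ 4.7370 (local minimum)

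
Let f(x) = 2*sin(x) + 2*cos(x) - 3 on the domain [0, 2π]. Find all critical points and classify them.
f'(x) = 2*sqrt(2)*cos(x + pi/4)

Solve f'(x) = 0 on [0, 2π]:
  f'(x) = 0 ⇔ 2*cos(x) = 2*sin(x) ⇔ tan(x) = 1, i.e. x = arctan(1) + nπ; keep the solutions lying in [0, 2π].
  ⇒ x = pi/4 ≈ 0.7854, 5*pi/4 ≈ 3.9270

f''(x) = -2*sqrt(2)*sin(x + pi/4)
Second-derivative test at each critical point:
  f''(0.7854) = -2.8284 < 0 → local maximum
  f''(3.9270) = 2.8284 > 0 → local minimum

Critical points: x = pi/4 ≈ 0.7854 (local maximum); x = 5*pi/4 ≈ 3.9270 (local minimum)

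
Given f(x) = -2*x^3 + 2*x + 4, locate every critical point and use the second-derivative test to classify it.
f'(x) = 2 - 6*x^2

Solve f'(x) = 0:
  Factor: 2 - 6*x^2 = -2*(3*x^2 - 1); 3*x^2 - 1 = 0 has no rational roots; quadratic formula: x = (0 ± √12)/6.
  ⇒ x = -sqrt(3)/3 ≈ -0.5774, sqrt(3)/3 ≈ 0.5774

f''(x) = -12*x
Second-derivative test at each critical point:
  f''(-0.5774) = 6.9282 > 0 → local minimum
  f''(0.5774) = -6.9282 < 0 → local maximum

Critical points: x = -sqrt(3)/3 ≈ -0.5774 (local minimum); x = sqrt(3)/3 ≈ 0.5774 (local maximum)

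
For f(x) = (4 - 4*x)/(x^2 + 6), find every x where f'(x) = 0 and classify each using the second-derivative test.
f'(x) = 4*(-x^2 + 2*x*(x - 1) - 6)/(x^2 + 6)^2

Solve f'(x) = 0:
  f'(x) = 4*(x^2 - 2*x - 6)/(x^2 + 6)^2; the denominator is positive wherever f is defined, so f'(x) = 0 ⇔ 4*x^2 - 8*x - 24 = 0.
  Factor: 4*x^2 - 8*x - 24 = 4*(x^2 - 2*x - 6); x^2 - 2*x - 6 = 0 has no rational roots; quadratic formula: x = (2 ± √28)/2.
  ⇒ x = 1 - sqrt(7) ≈ -1.6458, 1 + sqrt(7) ≈ 3.6458

f''(x) = 8*(4*x^2*(1 - x) + (3*x - 1)*(x^2 + 6))/(x^2 + 6)^3
Second-derivative test at each critical point:
  f''(-1.6458) = -0.2791 < 0 → local maximum
  f''(3.6458) = 0.0569 > 0 → local minimum

Critical points: x = 1 - sqrt(7) ≈ -1.6458 (local maximum); x = 1 + sqrt(7) ≈ 3.6458 (local minimum)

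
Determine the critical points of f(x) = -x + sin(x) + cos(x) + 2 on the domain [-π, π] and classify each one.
f'(x) = -sin(x) + cos(x) - 1

Solve f'(x) = 0 on [-π, π]:
  f'(x) = 0 ⇔ -sin(x) + cos(x) = 1. Write the left side as R·cos(x + φ) with R = √(1² + 1²) = sqrt(2), cos φ = sqrt(2)/2, sin φ = sqrt(2)/2; then cos(x + φ) = sqrt(2)/2. Solve for x and keep the solutions lying in [-π, π].
  ⇒ x = -pi/2 ≈ -1.5708, 0

f''(x) = -sin(x) - cos(x)
Second-derivative test at each critical point:
  f''(-1.5708) = 1 > 0 → local minimum
  f''(0) = -1 < 0 → local maximum

Critical points: x = -pi/2 ≈ -1.5708 (local minimum); x = 0 (local maximum)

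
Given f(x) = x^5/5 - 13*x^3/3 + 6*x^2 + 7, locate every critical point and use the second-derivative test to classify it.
f'(x) = x*(x^3 - 13*x + 12)

Solve f'(x) = 0:
  Factor: x^4 - 13*x^2 + 12*x = x*(x - 3)*(x - 1)*(x + 4) = 0.
  ⇒ x = -4, 0, 1, 3

f''(x) = 4*x^3 - 26*x + 12
Second-derivative test at each critical point:
  f''(-4) = -140 < 0 → local maximum
  f''(0) = 12 > 0 → local minimum
  f''(1) = -10 < 0 → local maximum
  f''(3) = 42 > 0 → local minimum

Critical points: x = -4 (local maximum); x = 0 (local minimum); x = 1 (local maximum); x = 3 (local minimum)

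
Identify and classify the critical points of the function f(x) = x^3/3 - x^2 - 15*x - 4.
f'(x) = x^2 - 2*x - 15

Solve f'(x) = 0:
  Factor: x^2 - 2*x - 15 = (x - 5)*(x + 3) = 0.
  ⇒ x = -3, 5

f''(x) = 2*x - 2
Second-derivative test at each critical point:
  f''(-3) = -8 < 0 → local maximum
  f''(5) = 8 > 0 → local minimum

Critical points: x = -3 (local maximum); x = 5 (local minimum)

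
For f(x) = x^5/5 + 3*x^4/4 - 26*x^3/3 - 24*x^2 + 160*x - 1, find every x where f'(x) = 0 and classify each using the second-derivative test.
f'(x) = x^4 + 3*x^3 - 26*x^2 - 48*x + 160

Solve f'(x) = 0:
  Factor: x^4 + 3*x^3 - 26*x^2 - 48*x + 160 = (x - 4)*(x - 2)*(x + 4)*(x + 5) = 0.
  ⇒ x = -5, -4, 2, 4

f''(x) = 4*x^3 + 9*x^2 - 52*x - 48
Second-derivative test at each critical point:
  f''(-5) = -63 < 0 → local maximum
  f''(-4) = 48 > 0 → local minimum
  f''(2) = -84 < 0 → local maximum
  f''(4) = 144 > 0 → local minimum

Critical points: x = -5 (local maximum); x = -4 (local minimum); x = 2 (local maximum); x = 4 (local minimum)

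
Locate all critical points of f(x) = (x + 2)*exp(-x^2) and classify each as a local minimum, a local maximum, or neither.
f'(x) = (-2*x*(x + 2) + 1)*exp(-x^2)

Solve f'(x) = 0:
  f'(x) = (-2*x^2 - 4*x + 1)·exp(-x^2) and exp(-x^2) > 0 for every x, so f'(x) = 0 ⇔ -2*x^2 - 4*x + 1 = 0.
  2*x^2 + 4*x - 1 = 0 has no rational roots; quadratic formula: x = (-4 ± √24)/4.
  ⇒ x = -sqrt(6)/2 - 1 ≈ -2.2247, -1 + sqrt(6)/2 ≈ 0.2247

f''(x) = 2*(2*x^2*(x + 2) - 3*x - 2)*exp(-x^2)
Second-derivative test at each critical point:
  f''(-2.2247) = 0.0347 > 0 → local minimum
  f''(0.2247) = -4.6577 < 0 → local maximum

Critical points: x = -sqrt(6)/2 - 1 ≈ -2.2247 (local minimum); x = -1 + sqrt(6)/2 ≈ 0.2247 (local maximum)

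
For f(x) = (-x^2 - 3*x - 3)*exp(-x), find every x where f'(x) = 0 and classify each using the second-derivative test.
f'(x) = x*(x + 1)*exp(-x)

Solve f'(x) = 0:
  f'(x) = (x^2 + x)·exp(-x) and exp(-x) > 0 for every x, so f'(x) = 0 ⇔ x^2 + x = 0.
  Factor: x^2 + x = x*(x + 1) = 0.
  ⇒ x = -1, 0

f''(x) = (-x^2 + x + 1)*exp(-x)
Second-derivative test at each critical point:
  f''(-1) = -2.7183 < 0 → local maximum
  f''(0) = 1 > 0 → local minimum

Critical points: x = -1 (local maximum); x = 0 (local minimum)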